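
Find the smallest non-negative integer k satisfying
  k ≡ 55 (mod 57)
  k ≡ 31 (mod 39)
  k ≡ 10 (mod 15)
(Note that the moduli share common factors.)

3190

gcd(57, 39) = 3 and 3 | (31 − 55), so the pair is consistent; merging gives k ≡ 226 (mod 741), where 741 = lcm(57, 39).
gcd(741, 15) = 3 and 3 | (10 − 226), so the pair is consistent; merging gives k ≡ 3190 (mod 3705), where 3705 = lcm(741, 15).
The solution is unique modulo lcm(57, 39, 15) = 3705.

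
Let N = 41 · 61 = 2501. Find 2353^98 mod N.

Mod 41: 2353 ≡ 16; by Fermat, exponent reduces to 98 mod 40 = 18; 16^18 ≡ 37 (mod 41).
Mod 61: 2353 ≡ 35; by Fermat, exponent reduces to 98 mod 60 = 38; 35^38 ≡ 46 (mod 61).
Combine by CRT: x ≡ 37 (mod 41), x ≡ 46 (mod 61) ⇒ x ≡ 1144 (mod 2501).

1144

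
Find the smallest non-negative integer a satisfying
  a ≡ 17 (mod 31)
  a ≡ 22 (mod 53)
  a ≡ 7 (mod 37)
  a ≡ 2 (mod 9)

80741

Combine the congruences pairwise.
From a ≡ 17 (mod 31) write a = 17 + 31t. Substituting into a ≡ 22 (mod 53) gives 31t ≡ 5 (mod 53), and since 31⁻¹ ≡ 12 (mod 53), t ≡ 7. Hence a ≡ 17 + 31·7 = 234 (mod 1643).
From a ≡ 234 (mod 1643) write a = 234 + 1643t. Substituting into a ≡ 7 (mod 37) gives 1643t ≡ 32 (mod 37), and since 15⁻¹ ≡ 5 (mod 37), t ≡ 12. Hence a ≡ 234 + 1643·12 = 19950 (mod 60791).
From a ≡ 19950 (mod 60791) write a = 19950 + 60791t. Substituting into a ≡ 2 (mod 9) gives 60791t ≡ 5 (mod 9), and since 5⁻¹ ≡ 2 (mod 9), t ≡ 1. Hence a ≡ 19950 + 60791·1 = 80741 (mod 547119).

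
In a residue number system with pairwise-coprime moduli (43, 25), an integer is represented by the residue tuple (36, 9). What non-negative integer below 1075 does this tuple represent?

509

From x ≡ 36 (mod 43) write x = 36 + 43t. Substituting into x ≡ 9 (mod 25) gives 43t ≡ 23 (mod 25), and since 18⁻¹ ≡ 7 (mod 25), t ≡ 11. Hence x ≡ 36 + 43·11 = 509 (mod 1075).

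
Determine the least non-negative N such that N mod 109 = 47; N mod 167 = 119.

From N ≡ 47 (mod 109) write N = 47 + 109t. Substituting into N ≡ 119 (mod 167) gives 109t ≡ 72 (mod 167), and since 109⁻¹ ≡ 95 (mod 167), t ≡ 160. Hence N ≡ 47 + 109·160 = 17487 (mod 18203).

17487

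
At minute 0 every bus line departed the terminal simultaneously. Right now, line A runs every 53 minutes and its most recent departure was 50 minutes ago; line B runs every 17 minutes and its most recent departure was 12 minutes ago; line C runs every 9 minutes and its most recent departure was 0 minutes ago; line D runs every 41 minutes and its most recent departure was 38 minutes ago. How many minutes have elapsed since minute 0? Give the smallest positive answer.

From t ≡ 50 (mod 53) write t = 50 + 53s. Substituting into t ≡ 12 (mod 17) gives 53s ≡ 13 (mod 17), and since 2⁻¹ ≡ 9 (mod 17), s ≡ 15. Hence t ≡ 50 + 53·15 = 845 (mod 901).
From t ≡ 845 (mod 901) write t = 845 + 901s. Substituting into t ≡ 0 (mod 9) gives 901s ≡ 1 (mod 9), and since 1⁻¹ ≡ 1 (mod 9), s ≡ 1. Hence t ≡ 845 + 901·1 = 1746 (mod 8109).
From t ≡ 1746 (mod 8109) write t = 1746 + 8109s. Substituting into t ≡ 38 (mod 41) gives 8109s ≡ 14 (mod 41), and since 32⁻¹ ≡ 9 (mod 41), s ≡ 3. Hence t ≡ 1746 + 8109·3 = 26073 (mod 332469).

26073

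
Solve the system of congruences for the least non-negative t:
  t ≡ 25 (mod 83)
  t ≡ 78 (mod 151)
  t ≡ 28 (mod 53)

551228

From t ≡ 25 (mod 83) write t = 25 + 83s. Substituting into t ≡ 78 (mod 151) gives 83s ≡ 53 (mod 151), and since 83⁻¹ ≡ 131 (mod 151), s ≡ 148. Hence t ≡ 25 + 83·148 = 12309 (mod 12533).
From t ≡ 12309 (mod 12533) write t = 12309 + 12533s. Substituting into t ≡ 28 (mod 53) gives 12533s ≡ 15 (mod 53), and since 25⁻¹ ≡ 17 (mod 53), s ≡ 43. Hence t ≡ 12309 + 12533·43 = 551228 (mod 664249).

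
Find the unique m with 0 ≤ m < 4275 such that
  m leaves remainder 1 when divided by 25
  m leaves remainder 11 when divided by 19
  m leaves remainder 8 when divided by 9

The moduli are pairwise coprime; N = 25·19·9 = 4275.
N/25 = 171; 171 ≡ 21 (mod 25); 21·6 ≡ 1, so inverse 6.
N/19 = 225; 225 ≡ 16 (mod 19); 16·6 ≡ 1, so inverse 6.
N/9 = 475; 475 ≡ 7 (mod 9); 7·4 ≡ 1, so inverse 4.
m ≡ 1·171·6 + 11·225·6 + 8·475·4 = 31076.
31076 mod 4275 = 1151.

1151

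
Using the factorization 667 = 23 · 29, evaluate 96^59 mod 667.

Mod 23: 96 ≡ 4; by Fermat, exponent reduces to 59 mod 22 = 15; 4^15 ≡ 3 (mod 23).
Mod 29: 96 ≡ 9; by Fermat, exponent reduces to 59 mod 28 = 3; 9^3 ≡ 4 (mod 29).
Combine by CRT: x ≡ 3 (mod 23), x ≡ 4 (mod 29) ⇒ x ≡ 555 (mod 667).

555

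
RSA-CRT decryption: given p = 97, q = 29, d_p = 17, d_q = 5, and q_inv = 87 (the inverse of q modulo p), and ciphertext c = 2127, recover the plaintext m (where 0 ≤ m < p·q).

2270

m₁ = c^(d_p) mod p: c ≡ 90 (mod 97), and 90^17 mod 97 = 39.
m₂ = c^(d_q) mod q: c ≡ 10 (mod 29), and 10^5 mod 29 = 8.
h = q_inv·(m₁ − m₂) mod p = 87·(39 − 8) mod 97 = 78.
m = m₂ + h·q = 8 + 78·29 = 2270.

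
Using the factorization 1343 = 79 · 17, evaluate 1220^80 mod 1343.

Mod 79: 1220 ≡ 35; by Fermat, exponent reduces to 80 mod 78 = 2; 35^2 ≡ 40 (mod 79).
Mod 17: 1220 ≡ 13; since 16 | 80, by Fermat 13^80 ≡ 1 (mod 17).
Combine by CRT: x ≡ 40 (mod 79), x ≡ 1 (mod 17) ⇒ x ≡ 1225 (mod 1343).

1225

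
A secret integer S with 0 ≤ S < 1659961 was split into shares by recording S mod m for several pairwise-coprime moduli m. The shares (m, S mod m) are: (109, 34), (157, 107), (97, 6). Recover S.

The moduli are pairwise coprime; N = 109·157·97 = 1659961.
N/109 = 15229; 15229 ≡ 78 (mod 109); 78·7 ≡ 1, so inverse 7.
N/157 = 10573; 10573 ≡ 54 (mod 157); 54·32 ≡ 1, so inverse 32.
N/97 = 17113; 17113 ≡ 41 (mod 97); 41·71 ≡ 1, so inverse 71.
S ≡ 34·15229·7 + 107·10573·32 + 6·17113·71 = 47116592.
47116592 mod 1659961 = 637684.

637684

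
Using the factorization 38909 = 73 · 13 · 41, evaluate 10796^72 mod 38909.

5695

Mod 73: 10796 ≡ 65; since 72 | 72, by Fermat 65^72 ≡ 1 (mod 73).
Mod 13: 10796 ≡ 6; since 12 | 72, by Fermat 6^72 ≡ 1 (mod 13).
Mod 41: 10796 ≡ 13; by Fermat, exponent reduces to 72 mod 40 = 32; 13^32 ≡ 37 (mod 41).
Combine by CRT: x ≡ 1 (mod 73), x ≡ 1 (mod 13), x ≡ 37 (mod 41) ⇒ x ≡ 5695 (mod 38909).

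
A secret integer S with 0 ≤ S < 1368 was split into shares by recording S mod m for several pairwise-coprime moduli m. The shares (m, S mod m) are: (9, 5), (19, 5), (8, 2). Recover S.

The moduli are pairwise coprime; N = 9·19·8 = 1368.
N/9 = 152; 152 ≡ 8 (mod 9); 8·8 ≡ 1, so inverse 8.
N/19 = 72; 72 ≡ 15 (mod 19); 15·14 ≡ 1, so inverse 14.
N/8 = 171; 171 ≡ 3 (mod 8); 3·3 ≡ 1, so inverse 3.
S ≡ 5·152·8 + 5·72·14 + 2·171·3 = 12146.
12146 mod 1368 = 1202.

1202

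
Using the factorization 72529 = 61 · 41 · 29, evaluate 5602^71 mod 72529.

Mod 61: 5602 ≡ 51; by Fermat, exponent reduces to 71 mod 60 = 11; 51^11 ≡ 43 (mod 61).
Mod 41: 5602 ≡ 26; by Fermat, exponent reduces to 71 mod 40 = 31; 26^31 ≡ 29 (mod 41).
Mod 29: 5602 ≡ 5; by Fermat, exponent reduces to 71 mod 28 = 15; 5^15 ≡ 5 (mod 29).
Combine by CRT: x ≡ 43 (mod 61), x ≡ 29 (mod 41), x ≡ 5 (mod 29) ⇒ x ≡ 61775 (mod 72529).

61775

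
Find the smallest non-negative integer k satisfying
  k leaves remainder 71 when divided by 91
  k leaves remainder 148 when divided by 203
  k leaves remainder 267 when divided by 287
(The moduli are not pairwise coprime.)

gcd(91, 203) = 7 and 7 | (148 − 71), so the pair is consistent; merging gives k ≡ 1163 (mod 2639), where 2639 = lcm(91, 203).
gcd(2639, 287) = 7 and 7 | (267 − 1163), so the pair is consistent; merging gives k ≡ 67138 (mod 108199), where 108199 = lcm(2639, 287).
The solution is unique modulo lcm(91, 203, 287) = 108199.

67138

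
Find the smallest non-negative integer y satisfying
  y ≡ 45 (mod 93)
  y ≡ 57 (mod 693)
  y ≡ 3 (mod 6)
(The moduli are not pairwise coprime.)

gcd(93, 693) = 3 and 3 | (57 − 45), so the pair is consistent; merging gives y ≡ 9066 (mod 21483), where 21483 = lcm(93, 693).
gcd(21483, 6) = 3 and 3 | (3 − 9066), so the pair is consistent; merging gives y ≡ 30549 (mod 42966), where 42966 = lcm(21483, 6).
The solution is unique modulo lcm(93, 693, 6) = 42966.

30549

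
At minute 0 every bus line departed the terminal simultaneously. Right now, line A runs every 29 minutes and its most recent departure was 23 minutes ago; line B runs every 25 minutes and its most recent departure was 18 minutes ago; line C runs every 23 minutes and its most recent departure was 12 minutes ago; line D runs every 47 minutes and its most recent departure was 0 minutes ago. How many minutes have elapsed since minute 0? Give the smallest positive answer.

Combine the congruences pairwise.
From t ≡ 23 (mod 29) write t = 23 + 29s. Substituting into t ≡ 18 (mod 25) gives 29s ≡ 20 (mod 25), and since 4⁻¹ ≡ 19 (mod 25), s ≡ 5. Hence t ≡ 23 + 29·5 = 168 (mod 725).
From t ≡ 168 (mod 725) write t = 168 + 725s. Substituting into t ≡ 12 (mod 23) gives 725s ≡ 5 (mod 23), and since 12⁻¹ ≡ 2 (mod 23), s ≡ 10. Hence t ≡ 168 + 725·10 = 7418 (mod 16675).
From t ≡ 7418 (mod 16675) write t = 7418 + 16675s. Substituting into t ≡ 0 (mod 47) gives 16675s ≡ 8 (mod 47), and since 37⁻¹ ≡ 14 (mod 47), s ≡ 18. Hence t ≡ 7418 + 16675·18 = 307568 (mod 783725).

307568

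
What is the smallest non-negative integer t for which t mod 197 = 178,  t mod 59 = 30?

5694

From t ≡ 178 (mod 197) write t = 178 + 197s. Substituting into t ≡ 30 (mod 59) gives 197s ≡ 29 (mod 59), and since 20⁻¹ ≡ 3 (mod 59), s ≡ 28. Hence t ≡ 178 + 197·28 = 5694 (mod 11623).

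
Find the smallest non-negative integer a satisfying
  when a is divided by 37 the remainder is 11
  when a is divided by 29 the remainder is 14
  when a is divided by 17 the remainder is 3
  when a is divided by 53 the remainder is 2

The moduli are pairwise coprime; N = 37·29·17·53 = 966773.
N/37 = 26129; 26129 ≡ 7 (mod 37); 7·16 ≡ 1, so inverse 16.
N/29 = 33337; 33337 ≡ 16 (mod 29); 16·20 ≡ 1, so inverse 20.
N/17 = 56869; 56869 ≡ 4 (mod 17); 4·13 ≡ 1, so inverse 13.
N/53 = 18241; 18241 ≡ 9 (mod 53); 9·6 ≡ 1, so inverse 6.
a ≡ 11·26129·16 + 14·33337·20 + 3·56869·13 + 2·18241·6 = 16369847.
16369847 mod 966773 = 901479.

901479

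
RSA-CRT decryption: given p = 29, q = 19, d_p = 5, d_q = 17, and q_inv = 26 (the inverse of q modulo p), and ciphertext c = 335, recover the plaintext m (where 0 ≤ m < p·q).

255

m₁ = c^(d_p) mod p: c ≡ 16 (mod 29), and 16^5 mod 29 = 23.
m₂ = c^(d_q) mod q: c ≡ 12 (mod 19), and 12^17 mod 19 = 8.
h = q_inv·(m₁ − m₂) mod p = 26·(23 − 8) mod 29 = 13.
m = m₂ + h·q = 8 + 13·19 = 255.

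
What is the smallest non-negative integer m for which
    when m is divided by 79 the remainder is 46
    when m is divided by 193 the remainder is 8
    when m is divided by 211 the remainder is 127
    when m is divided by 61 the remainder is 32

From m ≡ 46 (mod 79) write m = 46 + 79t. Substituting into m ≡ 8 (mod 193) gives 79t ≡ 155 (mod 193), and since 79⁻¹ ≡ 22 (mod 193), t ≡ 129. Hence m ≡ 46 + 79·129 = 10237 (mod 15247).
From m ≡ 10237 (mod 15247) write m = 10237 + 15247t. Substituting into m ≡ 127 (mod 211) gives 15247t ≡ 18 (mod 211), and since 55⁻¹ ≡ 188 (mod 211), t ≡ 8. Hence m ≡ 10237 + 15247·8 = 132213 (mod 3217117).
From m ≡ 132213 (mod 3217117) write m = 132213 + 3217117t. Substituting into m ≡ 32 (mod 61) gives 3217117t ≡ 6 (mod 61), and since 38⁻¹ ≡ 53 (mod 61), t ≡ 13. Hence m ≡ 132213 + 3217117·13 = 41954734 (mod 196244137).

41954734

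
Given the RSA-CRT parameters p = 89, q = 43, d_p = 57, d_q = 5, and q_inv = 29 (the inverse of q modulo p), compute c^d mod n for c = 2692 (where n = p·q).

m₁ = c^(d_p) mod p: c ≡ 22 (mod 89), and 22^57 mod 89 = 50.
m₂ = c^(d_q) mod q: c ≡ 26 (mod 43), and 26^5 mod 43 = 3.
h = q_inv·(m₁ − m₂) mod p = 29·(50 − 3) mod 89 = 28.
m = m₂ + h·q = 3 + 28·43 = 1207.

1207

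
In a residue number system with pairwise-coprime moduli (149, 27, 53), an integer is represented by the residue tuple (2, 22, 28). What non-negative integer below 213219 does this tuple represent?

From x ≡ 2 (mod 149) write x = 2 + 149t. Substituting into x ≡ 22 (mod 27) gives 149t ≡ 20 (mod 27), and since 14⁻¹ ≡ 2 (mod 27), t ≡ 13. Hence x ≡ 2 + 149·13 = 1939 (mod 4023).
From x ≡ 1939 (mod 4023) write x = 1939 + 4023t. Substituting into x ≡ 28 (mod 53) gives 4023t ≡ 50 (mod 53), and since 48⁻¹ ≡ 21 (mod 53), t ≡ 43. Hence x ≡ 1939 + 4023·43 = 174928 (mod 213219).

174928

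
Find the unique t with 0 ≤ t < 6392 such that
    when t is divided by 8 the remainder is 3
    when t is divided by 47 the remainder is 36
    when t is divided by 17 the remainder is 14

The moduli are pairwise coprime; N = 8·47·17 = 6392.
N/8 = 799; 799 ≡ 7 (mod 8); 7·7 ≡ 1, so inverse 7.
N/47 = 136; 136 ≡ 42 (mod 47); 42·28 ≡ 1, so inverse 28.
N/17 = 376; 376 ≡ 2 (mod 17); 2·9 ≡ 1, so inverse 9.
t ≡ 3·799·7 + 36·136·28 + 14·376·9 = 201243.
201243 mod 6392 = 3091.

3091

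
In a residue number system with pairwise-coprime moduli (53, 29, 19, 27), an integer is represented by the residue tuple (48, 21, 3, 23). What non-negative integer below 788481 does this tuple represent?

173093

From x ≡ 48 (mod 53) write x = 48 + 53t. Substituting into x ≡ 21 (mod 29) gives 53t ≡ 2 (mod 29), and since 24⁻¹ ≡ 23 (mod 29), t ≡ 17. Hence x ≡ 48 + 53·17 = 949 (mod 1537).
From x ≡ 949 (mod 1537) write x = 949 + 1537t. Substituting into x ≡ 3 (mod 19) gives 1537t ≡ 4 (mod 19), and since 17⁻¹ ≡ 9 (mod 19), t ≡ 17. Hence x ≡ 949 + 1537·17 = 27078 (mod 29203).
From x ≡ 27078 (mod 29203) write x = 27078 + 29203t. Substituting into x ≡ 23 (mod 27) gives 29203t ≡ 26 (mod 27), and since 16⁻¹ ≡ 22 (mod 27), t ≡ 5. Hence x ≡ 27078 + 29203·5 = 173093 (mod 788481).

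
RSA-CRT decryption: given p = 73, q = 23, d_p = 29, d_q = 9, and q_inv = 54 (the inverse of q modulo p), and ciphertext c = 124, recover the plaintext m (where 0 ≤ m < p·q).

m₁ = c^(d_p) mod p: c ≡ 51 (mod 73), and 51^29 mod 73 = 22.
m₂ = c^(d_q) mod q: c ≡ 9 (mod 23), and 9^9 mod 23 = 2.
h = q_inv·(m₁ − m₂) mod p = 54·(22 − 2) mod 73 = 58.
m = m₂ + h·q = 2 + 58·23 = 1336.

1336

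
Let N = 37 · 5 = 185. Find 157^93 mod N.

137

Mod 37: 157 ≡ 9; by Fermat, exponent reduces to 93 mod 36 = 21; 9^21 ≡ 26 (mod 37).
Mod 5: 157 ≡ 2; by Fermat, exponent reduces to 93 mod 4 = 1; 2^1 ≡ 2 (mod 5).
Combine by CRT: x ≡ 26 (mod 37), x ≡ 2 (mod 5) ⇒ x ≡ 137 (mod 185).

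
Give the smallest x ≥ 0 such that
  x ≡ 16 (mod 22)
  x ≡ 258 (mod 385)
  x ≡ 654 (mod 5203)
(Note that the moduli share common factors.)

354458

Combine the congruences pairwise.
gcd(22, 385) = 11 and 11 | (258 − 16), so the pair is consistent; merging gives x ≡ 258 (mod 770), where 770 = lcm(22, 385).
gcd(770, 5203) = 11 and 11 | (654 − 258), so the pair is consistent; merging gives x ≡ 354458 (mod 364210), where 364210 = lcm(770, 5203).
The solution is unique modulo lcm(22, 385, 5203) = 364210.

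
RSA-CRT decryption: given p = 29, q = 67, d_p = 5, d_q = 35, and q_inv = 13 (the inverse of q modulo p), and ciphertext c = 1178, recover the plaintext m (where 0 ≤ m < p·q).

1320

m₁ = c^(d_p) mod p: c ≡ 18 (mod 29), and 18^5 mod 29 = 15.
m₂ = c^(d_q) mod q: c ≡ 39 (mod 67), and 39^35 mod 67 = 47.
h = q_inv·(m₁ − m₂) mod p = 13·(15 − 47) mod 29 = 19.
m = m₂ + h·q = 47 + 19·67 = 1320.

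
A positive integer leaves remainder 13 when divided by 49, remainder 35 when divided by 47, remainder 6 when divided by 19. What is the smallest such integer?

14370

The moduli are pairwise coprime; N = 49·47·19 = 43757.
N/49 = 893; 893 ≡ 11 (mod 49); 11·9 ≡ 1, so inverse 9.
N/47 = 931; 931 ≡ 38 (mod 47); 38·26 ≡ 1, so inverse 26.
N/19 = 2303; 2303 ≡ 4 (mod 19); 4·5 ≡ 1, so inverse 5.
x ≡ 13·893·9 + 35·931·26 + 6·2303·5 = 1020781.
1020781 mod 43757 = 14370.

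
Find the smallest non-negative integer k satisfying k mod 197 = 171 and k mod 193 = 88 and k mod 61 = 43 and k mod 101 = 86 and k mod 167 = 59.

20823746089

The moduli are pairwise coprime; N = 197·193·61·101·167 = 39119312627.
N/197 = 198575191; 198575191 ≡ 176 (mod 197); 176·75 ≡ 1, so inverse 75.
N/193 = 202690739; 202690739 ≡ 16 (mod 193); 16·181 ≡ 1, so inverse 181.
N/61 = 641300207; 641300207 ≡ 9 (mod 61); 9·34 ≡ 1, so inverse 34.
N/101 = 387319927; 387319927 ≡ 77 (mod 101); 77·21 ≡ 1, so inverse 21.
N/167 = 234247381; 234247381 ≡ 155 (mod 167); 155·153 ≡ 1, so inverse 153.
k ≡ 171·198575191·75 + 88·202690739·181 + 43·641300207·34 + 86·387319927·21 + 59·234247381·153 = 9526816714450.
9526816714450 mod 39119312627 = 20823746089.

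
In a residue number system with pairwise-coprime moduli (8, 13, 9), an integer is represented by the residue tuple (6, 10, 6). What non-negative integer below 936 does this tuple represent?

The moduli are pairwise coprime; N = 8·13·9 = 936.
N/8 = 117; 117 ≡ 5 (mod 8); 5·5 ≡ 1, so inverse 5.
N/13 = 72; 72 ≡ 7 (mod 13); 7·2 ≡ 1, so inverse 2.
N/9 = 104; 104 ≡ 5 (mod 9); 5·2 ≡ 1, so inverse 2.
x ≡ 6·117·5 + 10·72·2 + 6·104·2 = 6198.
6198 mod 936 = 582.

582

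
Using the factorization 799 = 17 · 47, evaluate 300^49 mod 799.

521

Mod 17: 300 ≡ 11; by Fermat, exponent reduces to 49 mod 16 = 1; 11^1 ≡ 11 (mod 17).
Mod 47: 300 ≡ 18; by Fermat, exponent reduces to 49 mod 46 = 3; 18^3 ≡ 4 (mod 47).
Combine by CRT: x ≡ 11 (mod 17), x ≡ 4 (mod 47) ⇒ x ≡ 521 (mod 799).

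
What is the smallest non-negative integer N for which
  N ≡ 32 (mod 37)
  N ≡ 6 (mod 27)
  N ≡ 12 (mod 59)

From N ≡ 32 (mod 37) write N = 32 + 37t. Substituting into N ≡ 6 (mod 27) gives 37t ≡ 1 (mod 27), and since 10⁻¹ ≡ 19 (mod 27), t ≡ 19. Hence N ≡ 32 + 37·19 = 735 (mod 999).
From N ≡ 735 (mod 999) write N = 735 + 999t. Substituting into N ≡ 12 (mod 59) gives 999t ≡ 44 (mod 59), and since 55⁻¹ ≡ 44 (mod 59), t ≡ 48. Hence N ≡ 735 + 999·48 = 48687 (mod 58941).

48687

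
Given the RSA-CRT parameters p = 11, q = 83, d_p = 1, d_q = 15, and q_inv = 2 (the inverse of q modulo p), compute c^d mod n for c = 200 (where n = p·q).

35

m₁ = c^(d_p) mod p: c ≡ 2 (mod 11), and 2^1 mod 11 = 2.
m₂ = c^(d_q) mod q: c ≡ 34 (mod 83), and 34^15 mod 83 = 35.
h = q_inv·(m₁ − m₂) mod p = 2·(2 − 35) mod 11 = 0.
m = m₂ + h·q = 35 + 0·83 = 35.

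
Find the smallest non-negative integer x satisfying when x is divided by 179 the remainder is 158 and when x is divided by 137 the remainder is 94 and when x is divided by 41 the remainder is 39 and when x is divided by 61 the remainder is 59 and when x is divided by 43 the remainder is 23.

The moduli are pairwise coprime; N = 179·137·41·61·43 = 2637276989.
N/179 = 14733391; 14733391 ≡ 80 (mod 179); 80·47 ≡ 1, so inverse 47.
N/137 = 19250197; 19250197 ≡ 53 (mod 137); 53·106 ≡ 1, so inverse 106.
N/41 = 64323829; 64323829 ≡ 36 (mod 41); 36·8 ≡ 1, so inverse 8.
N/61 = 43234049; 43234049 ≡ 55 (mod 61); 55·10 ≡ 1, so inverse 10.
N/43 = 61332023; 61332023 ≡ 5 (mod 43); 5·26 ≡ 1, so inverse 26.
x ≡ 158·14733391·47 + 94·19250197·106 + 39·64323829·8 + 59·43234049·10 + 23·61332023·26 = 383472797786.
383472797786 mod 2637276989 = 1067634381.

1067634381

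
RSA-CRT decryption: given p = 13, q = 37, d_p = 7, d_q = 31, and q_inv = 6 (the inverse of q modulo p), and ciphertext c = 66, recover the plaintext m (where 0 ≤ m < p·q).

m₁ = c^(d_p) mod p: c ≡ 1 (mod 13), and 1^7 mod 13 = 1.
m₂ = c^(d_q) mod q: c ≡ 29 (mod 37), and 29^31 mod 37 = 8.
h = q_inv·(m₁ − m₂) mod p = 6·(1 − 8) mod 13 = 10.
m = m₂ + h·q = 8 + 10·37 = 378.

378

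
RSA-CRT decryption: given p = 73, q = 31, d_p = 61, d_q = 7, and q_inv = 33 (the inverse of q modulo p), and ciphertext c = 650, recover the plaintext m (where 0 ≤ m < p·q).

m₁ = c^(d_p) mod p: c ≡ 66 (mod 73), and 66^61 mod 73 = 7.
m₂ = c^(d_q) mod q: c ≡ 30 (mod 31), and 30^7 mod 31 = 30.
h = q_inv·(m₁ − m₂) mod p = 33·(7 − 30) mod 73 = 44.
m = m₂ + h·q = 30 + 44·31 = 1394.

1394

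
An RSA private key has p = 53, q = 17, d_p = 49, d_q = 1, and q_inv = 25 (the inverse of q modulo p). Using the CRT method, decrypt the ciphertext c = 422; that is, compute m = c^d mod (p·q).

881

m₁ = c^(d_p) mod p: c ≡ 51 (mod 53), and 51^49 mod 53 = 33.
m₂ = c^(d_q) mod q: c ≡ 14 (mod 17), and 14^1 mod 17 = 14.
h = q_inv·(m₁ − m₂) mod p = 25·(33 − 14) mod 53 = 51.
m = m₂ + h·q = 14 + 51·17 = 881.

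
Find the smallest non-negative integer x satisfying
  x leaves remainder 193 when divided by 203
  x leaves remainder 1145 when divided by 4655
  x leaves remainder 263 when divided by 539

47695

gcd(203, 4655) = 7 and 7 | (1145 − 193), so the pair is consistent; merging gives x ≡ 47695 (mod 134995), where 134995 = lcm(203, 4655).
gcd(134995, 539) = 49 and 49 | (263 − 47695), so the pair is consistent; merging gives x ≡ 47695 (mod 1484945), where 1484945 = lcm(134995, 539).
The solution is unique modulo lcm(203, 4655, 539) = 1484945.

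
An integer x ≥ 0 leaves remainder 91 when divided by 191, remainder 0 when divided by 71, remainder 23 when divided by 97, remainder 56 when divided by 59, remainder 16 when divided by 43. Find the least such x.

71450708

Combine the congruences pairwise.
From x ≡ 91 (mod 191) write x = 91 + 191t. Substituting into x ≡ 0 (mod 71) gives 191t ≡ 51 (mod 71), and since 49⁻¹ ≡ 29 (mod 71), t ≡ 59. Hence x ≡ 91 + 191·59 = 11360 (mod 13561).
From x ≡ 11360 (mod 13561) write x = 11360 + 13561t. Substituting into x ≡ 23 (mod 97) gives 13561t ≡ 12 (mod 97), and since 78⁻¹ ≡ 51 (mod 97), t ≡ 30. Hence x ≡ 11360 + 13561·30 = 418190 (mod 1315417).
From x ≡ 418190 (mod 1315417) write x = 418190 + 1315417t. Substituting into x ≡ 56 (mod 59) gives 1315417t ≡ 58 (mod 59), and since 12⁻¹ ≡ 5 (mod 59), t ≡ 54. Hence x ≡ 418190 + 1315417·54 = 71450708 (mod 77609603).
From x ≡ 71450708 (mod 77609603) write x = 71450708 + 77609603t. Substituting into x ≡ 16 (mod 43) gives 77609603t ≡ 0 (mod 43), and since 21⁻¹ ≡ 41 (mod 43), t ≡ 0. Hence x ≡ 71450708 + 77609603·0 = 71450708 (mod 3337212929).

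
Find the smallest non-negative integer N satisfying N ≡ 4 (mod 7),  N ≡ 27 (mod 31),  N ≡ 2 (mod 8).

The moduli are pairwise coprime; M = 7·31·8 = 1736.
M/7 = 248; 248 ≡ 3 (mod 7); 3·5 ≡ 1, so inverse 5.
M/31 = 56; 56 ≡ 25 (mod 31); 25·5 ≡ 1, so inverse 5.
M/8 = 217; 217 ≡ 1 (mod 8), inverse 1.
N ≡ 4·248·5 + 27·56·5 + 2·217·1 = 12954.
12954 mod 1736 = 802.

802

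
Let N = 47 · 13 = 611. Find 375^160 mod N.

Mod 47: 375 ≡ 46; by Fermat, exponent reduces to 160 mod 46 = 22; 46^22 ≡ 1 (mod 47).
Mod 13: 375 ≡ 11; by Fermat, exponent reduces to 160 mod 12 = 4; 11^4 ≡ 3 (mod 13).
Combine by CRT: x ≡ 1 (mod 47), x ≡ 3 (mod 13) ⇒ x ≡ 471 (mod 611).

471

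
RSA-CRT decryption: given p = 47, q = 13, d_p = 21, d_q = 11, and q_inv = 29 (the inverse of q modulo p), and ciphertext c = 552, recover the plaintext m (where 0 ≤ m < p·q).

m₁ = c^(d_p) mod p: c ≡ 35 (mod 47), and 35^21 mod 47 = 31.
m₂ = c^(d_q) mod q: c ≡ 6 (mod 13), and 6^11 mod 13 = 11.
h = q_inv·(m₁ − m₂) mod p = 29·(31 − 11) mod 47 = 16.
m = m₂ + h·q = 11 + 16·13 = 219.

219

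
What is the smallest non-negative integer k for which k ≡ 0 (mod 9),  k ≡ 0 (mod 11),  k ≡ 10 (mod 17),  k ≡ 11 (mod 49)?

49599

The moduli are pairwise coprime; N = 9·11·17·49 = 82467.
N/9 = 9163; 9163 ≡ 1 (mod 9), inverse 1.
N/11 = 7497; 7497 ≡ 6 (mod 11); 6·2 ≡ 1, so inverse 2.
N/17 = 4851; 4851 ≡ 6 (mod 17); 6·3 ≡ 1, so inverse 3.
N/49 = 1683; 1683 ≡ 17 (mod 49); 17·26 ≡ 1, so inverse 26.
k ≡ 0·9163·1 + 0·7497·2 + 10·4851·3 + 11·1683·26 = 626868.
626868 mod 82467 = 49599.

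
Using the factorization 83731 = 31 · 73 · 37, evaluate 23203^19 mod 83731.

Mod 31: 23203 ≡ 15; 15^19 ≡ 29 (mod 31).
Mod 73: 23203 ≡ 62; 62^19 ≡ 5 (mod 73).
Mod 37: 23203 ≡ 4; 4^19 ≡ 4 (mod 37).
Combine by CRT: x ≡ 29 (mod 31), x ≡ 5 (mod 73), x ≡ 4 (mod 37) ⇒ x ≡ 29789 (mod 83731).

29789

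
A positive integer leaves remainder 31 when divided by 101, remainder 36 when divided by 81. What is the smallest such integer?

From k ≡ 31 (mod 101) write k = 31 + 101t. Substituting into k ≡ 36 (mod 81) gives 101t ≡ 5 (mod 81), and since 20⁻¹ ≡ 77 (mod 81), t ≡ 61. Hence k ≡ 31 + 101·61 = 6192 (mod 8181).

6192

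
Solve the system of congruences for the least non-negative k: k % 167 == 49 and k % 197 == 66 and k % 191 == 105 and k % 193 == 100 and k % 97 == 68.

Combine the congruences pairwise.
From k ≡ 49 (mod 167) write k = 49 + 167t. Substituting into k ≡ 66 (mod 197) gives 167t ≡ 17 (mod 197), and since 167⁻¹ ≡ 151 (mod 197), t ≡ 6. Hence k ≡ 49 + 167·6 = 1051 (mod 32899).
From k ≡ 1051 (mod 32899) write k = 1051 + 32899t. Substituting into k ≡ 105 (mod 191) gives 32899t ≡ 9 (mod 191), and since 47⁻¹ ≡ 126 (mod 191), t ≡ 179. Hence k ≡ 1051 + 32899·179 = 5889972 (mod 6283709).
From k ≡ 5889972 (mod 6283709) write k = 5889972 + 6283709t. Substituting into k ≡ 100 (mod 193) gives 6283709t ≡ 102 (mod 193), and since 15⁻¹ ≡ 103 (mod 193), t ≡ 84. Hence k ≡ 5889972 + 6283709·84 = 533721528 (mod 1212755837).
From k ≡ 533721528 (mod 1212755837) write k = 533721528 + 1212755837t. Substituting into k ≡ 68 (mod 97) gives 1212755837t ≡ 88 (mod 97), and since 48⁻¹ ≡ 95 (mod 97), t ≡ 18. Hence k ≡ 533721528 + 1212755837·18 = 22363326594 (mod 117637316189).

22363326594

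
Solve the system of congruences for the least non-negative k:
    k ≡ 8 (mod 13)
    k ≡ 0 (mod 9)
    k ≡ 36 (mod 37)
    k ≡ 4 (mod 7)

18351

From k ≡ 8 (mod 13) write k = 8 + 13t. Substituting into k ≡ 0 (mod 9) gives 13t ≡ 1 (mod 9), and since 4⁻¹ ≡ 7 (mod 9), t ≡ 7. Hence k ≡ 8 + 13·7 = 99 (mod 117).
From k ≡ 99 (mod 117) write k = 99 + 117t. Substituting into k ≡ 36 (mod 37) gives 117t ≡ 11 (mod 37), and since 6⁻¹ ≡ 31 (mod 37), t ≡ 8. Hence k ≡ 99 + 117·8 = 1035 (mod 4329).
From k ≡ 1035 (mod 4329) write k = 1035 + 4329t. Substituting into k ≡ 4 (mod 7) gives 4329t ≡ 5 (mod 7), and since 3⁻¹ ≡ 5 (mod 7), t ≡ 4. Hence k ≡ 1035 + 4329·4 = 18351 (mod 30303).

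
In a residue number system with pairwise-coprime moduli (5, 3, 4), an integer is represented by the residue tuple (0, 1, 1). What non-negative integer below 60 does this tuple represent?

The moduli are pairwise coprime; N = 5·3·4 = 60.
N/5 = 12; 12 ≡ 2 (mod 5); 2·3 ≡ 1, so inverse 3.
N/3 = 20; 20 ≡ 2 (mod 3); 2·2 ≡ 1, so inverse 2.
N/4 = 15; 15 ≡ 3 (mod 4); 3·3 ≡ 1, so inverse 3.
x ≡ 0·12·3 + 1·20·2 + 1·15·3 = 85.
85 mod 60 = 25.

25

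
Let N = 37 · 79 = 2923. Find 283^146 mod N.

Mod 37: 283 ≡ 24; by Fermat, exponent reduces to 146 mod 36 = 2; 24^2 ≡ 21 (mod 37).
Mod 79: 283 ≡ 46; by Fermat, exponent reduces to 146 mod 78 = 68; 46^68 ≡ 8 (mod 79).
Combine by CRT: x ≡ 21 (mod 37), x ≡ 8 (mod 79) ⇒ x ≡ 798 (mod 2923).

798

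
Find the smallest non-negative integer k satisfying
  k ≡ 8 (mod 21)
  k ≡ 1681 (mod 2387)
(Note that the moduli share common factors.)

Combine the congruences pairwise.
gcd(21, 2387) = 7 and 7 | (1681 − 8), so the pair is consistent; merging gives k ≡ 6455 (mod 7161), where 7161 = lcm(21, 2387).
The solution is unique modulo lcm(21, 2387) = 7161.

6455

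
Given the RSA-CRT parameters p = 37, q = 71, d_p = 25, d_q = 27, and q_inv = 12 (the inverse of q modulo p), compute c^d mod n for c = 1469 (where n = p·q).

m₁ = c^(d_p) mod p: c ≡ 26 (mod 37), and 26^25 mod 37 = 26.
m₂ = c^(d_q) mod q: c ≡ 49 (mod 71), and 49^27 mod 71 = 15.
h = q_inv·(m₁ − m₂) mod p = 12·(26 − 15) mod 37 = 21.
m = m₂ + h·q = 15 + 21·71 = 1506.

1506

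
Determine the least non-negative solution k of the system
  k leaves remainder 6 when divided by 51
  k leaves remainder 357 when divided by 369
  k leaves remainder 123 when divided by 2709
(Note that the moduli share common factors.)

1766391

gcd(51, 369) = 3 and 3 | (357 − 6), so the pair is consistent; merging gives k ≡ 3678 (mod 6273), where 6273 = lcm(51, 369).
gcd(6273, 2709) = 9 and 9 | (123 − 3678), so the pair is consistent; merging gives k ≡ 1766391 (mod 1888173), where 1888173 = lcm(6273, 2709).
The solution is unique modulo lcm(51, 369, 2709) = 1888173.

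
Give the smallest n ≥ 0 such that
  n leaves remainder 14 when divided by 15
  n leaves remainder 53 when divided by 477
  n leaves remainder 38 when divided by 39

15794

Combine the congruences pairwise.
gcd(15, 477) = 3 and 3 | (53 − 14), so the pair is consistent; merging gives n ≡ 1484 (mod 2385), where 2385 = lcm(15, 477).
gcd(2385, 39) = 3 and 3 | (38 − 1484), so the pair is consistent; merging gives n ≡ 15794 (mod 31005), where 31005 = lcm(2385, 39).
The solution is unique modulo lcm(15, 477, 39) = 31005.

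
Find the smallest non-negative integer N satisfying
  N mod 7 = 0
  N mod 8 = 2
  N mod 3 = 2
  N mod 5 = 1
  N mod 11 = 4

The moduli are pairwise coprime; M = 7·8·3·5·11 = 9240.
M/7 = 1320; 1320 ≡ 4 (mod 7); 4·2 ≡ 1, so inverse 2.
M/8 = 1155; 1155 ≡ 3 (mod 8); 3·3 ≡ 1, so inverse 3.
M/3 = 3080; 3080 ≡ 2 (mod 3); 2·2 ≡ 1, so inverse 2.
M/5 = 1848; 1848 ≡ 3 (mod 5); 3·2 ≡ 1, so inverse 2.
M/11 = 840; 840 ≡ 4 (mod 11); 4·3 ≡ 1, so inverse 3.
N ≡ 0·1320·2 + 2·1155·3 + 2·3080·2 + 1·1848·2 + 4·840·3 = 33026.
33026 mod 9240 = 5306.

5306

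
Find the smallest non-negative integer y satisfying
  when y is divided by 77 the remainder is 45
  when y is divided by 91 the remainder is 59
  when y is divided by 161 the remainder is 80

gcd(77, 91) = 7 and 7 | (59 − 45), so the pair is consistent; merging gives y ≡ 969 (mod 1001), where 1001 = lcm(77, 91).
gcd(1001, 161) = 7 and 7 | (80 − 969), so the pair is consistent; merging gives y ≡ 16985 (mod 23023), where 23023 = lcm(1001, 161).
The solution is unique modulo lcm(77, 91, 161) = 23023.

16985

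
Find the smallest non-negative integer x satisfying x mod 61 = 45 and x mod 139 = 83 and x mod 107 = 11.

40671

The moduli are pairwise coprime; N = 61·139·107 = 907253.
N/61 = 14873; 14873 ≡ 50 (mod 61); 50·11 ≡ 1, so inverse 11.
N/139 = 6527; 6527 ≡ 133 (mod 139); 133·23 ≡ 1, so inverse 23.
N/107 = 8479; 8479 ≡ 26 (mod 107); 26·70 ≡ 1, so inverse 70.
x ≡ 45·14873·11 + 83·6527·23 + 11·8479·70 = 26351008.
26351008 mod 907253 = 40671.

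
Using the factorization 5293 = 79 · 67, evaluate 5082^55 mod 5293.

2375

Mod 79: 5082 ≡ 26; 26^55 ≡ 5 (mod 79).
Mod 67: 5082 ≡ 57; 57^55 ≡ 30 (mod 67).
Combine by CRT: x ≡ 5 (mod 79), x ≡ 30 (mod 67) ⇒ x ≡ 2375 (mod 5293).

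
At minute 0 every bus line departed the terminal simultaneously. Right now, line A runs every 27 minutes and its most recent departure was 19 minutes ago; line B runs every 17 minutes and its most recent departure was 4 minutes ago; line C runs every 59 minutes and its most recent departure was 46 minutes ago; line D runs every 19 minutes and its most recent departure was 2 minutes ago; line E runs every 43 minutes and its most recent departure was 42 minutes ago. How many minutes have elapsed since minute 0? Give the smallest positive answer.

21916540

From t ≡ 19 (mod 27) write t = 19 + 27s. Substituting into t ≡ 4 (mod 17) gives 27s ≡ 2 (mod 17), and since 10⁻¹ ≡ 12 (mod 17), s ≡ 7. Hence t ≡ 19 + 27·7 = 208 (mod 459).
From t ≡ 208 (mod 459) write t = 208 + 459s. Substituting into t ≡ 46 (mod 59) gives 459s ≡ 15 (mod 59), and since 46⁻¹ ≡ 9 (mod 59), s ≡ 17. Hence t ≡ 208 + 459·17 = 8011 (mod 27081).
From t ≡ 8011 (mod 27081) write t = 8011 + 27081s. Substituting into t ≡ 2 (mod 19) gives 27081s ≡ 9 (mod 19), and since 6⁻¹ ≡ 16 (mod 19), s ≡ 11. Hence t ≡ 8011 + 27081·11 = 305902 (mod 514539).
From t ≡ 305902 (mod 514539) write t = 305902 + 514539s. Substituting into t ≡ 42 (mod 43) gives 514539s ≡ 42 (mod 43), and since 1⁻¹ ≡ 1 (mod 43), s ≡ 42. Hence t ≡ 305902 + 514539·42 = 21916540 (mod 22125177).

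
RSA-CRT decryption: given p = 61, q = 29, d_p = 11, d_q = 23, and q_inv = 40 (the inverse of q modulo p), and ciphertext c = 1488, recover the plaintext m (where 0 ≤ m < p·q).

m₁ = c^(d_p) mod p: c ≡ 24 (mod 61), and 24^11 mod 61 = 37.
m₂ = c^(d_q) mod q: c ≡ 9 (mod 29), and 9^23 mod 29 = 6.
h = q_inv·(m₁ − m₂) mod p = 40·(37 − 6) mod 61 = 20.
m = m₂ + h·q = 6 + 20·29 = 586.

586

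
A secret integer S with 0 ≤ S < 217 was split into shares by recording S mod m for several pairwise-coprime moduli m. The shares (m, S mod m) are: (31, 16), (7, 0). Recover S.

Combine the congruences pairwise.
From S ≡ 16 (mod 31) write S = 16 + 31t. Substituting into S ≡ 0 (mod 7) gives 31t ≡ 5 (mod 7), and since 3⁻¹ ≡ 5 (mod 7), t ≡ 4. Hence S ≡ 16 + 31·4 = 140 (mod 217).

140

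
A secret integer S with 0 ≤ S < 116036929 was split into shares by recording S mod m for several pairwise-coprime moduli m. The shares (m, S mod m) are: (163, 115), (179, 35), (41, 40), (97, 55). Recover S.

The moduli are pairwise coprime; N = 163·179·41·97 = 116036929.
N/163 = 711883; 711883 ≡ 62 (mod 163); 62·71 ≡ 1, so inverse 71.
N/179 = 648251; 648251 ≡ 92 (mod 179); 92·72 ≡ 1, so inverse 72.
N/41 = 2830169; 2830169 ≡ 21 (mod 41); 21·2 ≡ 1, so inverse 2.
N/97 = 1196257; 1196257 ≡ 53 (mod 97); 53·11 ≡ 1, so inverse 11.
S ≡ 115·711883·71 + 35·648251·72 + 40·2830169·2 + 55·1196257·11 = 8396266220.
8396266220 mod 116036929 = 41607332.

41607332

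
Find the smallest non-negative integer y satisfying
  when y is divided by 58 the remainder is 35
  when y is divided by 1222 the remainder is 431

21205

Combine the congruences pairwise.
gcd(58, 1222) = 2 and 2 | (431 − 35), so the pair is consistent; merging gives y ≡ 21205 (mod 35438), where 35438 = lcm(58, 1222).
The solution is unique modulo lcm(58, 1222) = 35438.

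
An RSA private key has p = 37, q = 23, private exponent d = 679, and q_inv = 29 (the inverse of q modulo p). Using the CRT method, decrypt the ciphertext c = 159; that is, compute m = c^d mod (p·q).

825

d_p = d mod (p−1) = 679 mod 36 = 31; d_q = d mod (q−1) = 19.
m₁ = c^(d_p) mod p: c ≡ 11 (mod 37), and 11^31 mod 37 = 11.
m₂ = c^(d_q) mod q: c ≡ 21 (mod 23), and 21^19 mod 23 = 20.
h = q_inv·(m₁ − m₂) mod p = 29·(11 − 20) mod 37 = 35.
m = m₂ + h·q = 20 + 35·23 = 825.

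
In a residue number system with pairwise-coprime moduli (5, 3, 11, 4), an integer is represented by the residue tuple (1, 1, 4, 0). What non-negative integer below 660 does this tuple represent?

136

From x ≡ 1 (mod 5) write x = 1 + 5t. Substituting into x ≡ 1 (mod 3) gives 5t ≡ 0 (mod 3), and since 2⁻¹ ≡ 2 (mod 3), t ≡ 0. Hence x ≡ 1 + 5·0 = 1 (mod 15).
From x ≡ 1 (mod 15) write x = 1 + 15t. Substituting into x ≡ 4 (mod 11) gives 15t ≡ 3 (mod 11), and since 4⁻¹ ≡ 3 (mod 11), t ≡ 9. Hence x ≡ 1 + 15·9 = 136 (mod 165).
From x ≡ 136 (mod 165) write x = 136 + 165t. Substituting into x ≡ 0 (mod 4) gives 165t ≡ 0 (mod 4), and since 1⁻¹ ≡ 1 (mod 4), t ≡ 0. Hence x ≡ 136 + 165·0 = 136 (mod 660).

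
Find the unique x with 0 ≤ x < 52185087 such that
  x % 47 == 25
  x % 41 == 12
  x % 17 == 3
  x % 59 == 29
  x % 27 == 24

Combine the congruences pairwise.
From x ≡ 25 (mod 47) write x = 25 + 47t. Substituting into x ≡ 12 (mod 41) gives 47t ≡ 28 (mod 41), and since 6⁻¹ ≡ 7 (mod 41), t ≡ 32. Hence x ≡ 25 + 47·32 = 1529 (mod 1927).
From x ≡ 1529 (mod 1927) write x = 1529 + 1927t. Substituting into x ≡ 3 (mod 17) gives 1927t ≡ 4 (mod 17), and since 6⁻¹ ≡ 3 (mod 17), t ≡ 12. Hence x ≡ 1529 + 1927·12 = 24653 (mod 32759).
From x ≡ 24653 (mod 32759) write x = 24653 + 32759t. Substituting into x ≡ 29 (mod 59) gives 32759t ≡ 38 (mod 59), and since 14⁻¹ ≡ 38 (mod 59), t ≡ 28. Hence x ≡ 24653 + 32759·28 = 941905 (mod 1932781).
From x ≡ 941905 (mod 1932781) write x = 941905 + 1932781t. Substituting into x ≡ 24 (mod 27) gives 1932781t ≡ 14 (mod 27), and since 13⁻¹ ≡ 25 (mod 27), t ≡ 26. Hence x ≡ 941905 + 1932781·26 = 51194211 (mod 52185087).

51194211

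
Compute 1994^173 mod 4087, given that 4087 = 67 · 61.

503

Mod 67: 1994 ≡ 51; by Fermat, exponent reduces to 173 mod 66 = 41; 51^41 ≡ 34 (mod 67).
Mod 61: 1994 ≡ 42; by Fermat, exponent reduces to 173 mod 60 = 53; 42^53 ≡ 15 (mod 61).
Combine by CRT: x ≡ 34 (mod 67), x ≡ 15 (mod 61) ⇒ x ≡ 503 (mod 4087).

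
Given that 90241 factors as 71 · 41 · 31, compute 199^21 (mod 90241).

7796

Mod 71: 199 ≡ 57; 57^21 ≡ 57 (mod 71).
Mod 41: 199 ≡ 35; 35^21 ≡ 6 (mod 41).
Mod 31: 199 ≡ 13; 13^21 ≡ 15 (mod 31).
Combine by CRT: x ≡ 57 (mod 71), x ≡ 6 (mod 41), x ≡ 15 (mod 31) ⇒ x ≡ 7796 (mod 90241).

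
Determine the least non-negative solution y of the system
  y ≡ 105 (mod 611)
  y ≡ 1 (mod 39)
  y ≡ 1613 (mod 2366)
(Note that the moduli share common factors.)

195625

gcd(611, 39) = 13 and 13 | (1 − 105), so the pair is consistent; merging gives y ≡ 1327 (mod 1833), where 1833 = lcm(611, 39).
gcd(1833, 2366) = 13 and 13 | (1613 − 1327), so the pair is consistent; merging gives y ≡ 195625 (mod 333606), where 333606 = lcm(1833, 2366).
The solution is unique modulo lcm(611, 39, 2366) = 333606.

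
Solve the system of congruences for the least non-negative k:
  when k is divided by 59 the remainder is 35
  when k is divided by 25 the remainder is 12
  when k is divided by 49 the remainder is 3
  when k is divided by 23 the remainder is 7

1109412

The moduli are pairwise coprime; N = 59·25·49·23 = 1662325.
N/59 = 28175; 28175 ≡ 32 (mod 59); 32·24 ≡ 1, so inverse 24.
N/25 = 66493; 66493 ≡ 18 (mod 25); 18·7 ≡ 1, so inverse 7.
N/49 = 33925; 33925 ≡ 17 (mod 49); 17·26 ≡ 1, so inverse 26.
N/23 = 72275; 72275 ≡ 9 (mod 23); 9·18 ≡ 1, so inverse 18.
k ≡ 35·28175·24 + 12·66493·7 + 3·33925·26 + 7·72275·18 = 41005212.
41005212 mod 1662325 = 1109412.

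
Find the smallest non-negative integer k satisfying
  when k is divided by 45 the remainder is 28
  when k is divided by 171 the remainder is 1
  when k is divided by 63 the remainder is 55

Combine the congruences pairwise.
gcd(45, 171) = 9 and 9 | (1 − 28), so the pair is consistent; merging gives k ≡ 343 (mod 855), where 855 = lcm(45, 171).
gcd(855, 63) = 9 and 9 | (55 − 343), so the pair is consistent; merging gives k ≡ 5473 (mod 5985), where 5985 = lcm(855, 63).
The solution is unique modulo lcm(45, 171, 63) = 5985.

5473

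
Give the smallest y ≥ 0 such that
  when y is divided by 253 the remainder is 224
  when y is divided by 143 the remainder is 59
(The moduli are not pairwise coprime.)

1489

gcd(253, 143) = 11 and 11 | (59 − 224), so the pair is consistent; merging gives y ≡ 1489 (mod 3289), where 3289 = lcm(253, 143).
The solution is unique modulo lcm(253, 143) = 3289.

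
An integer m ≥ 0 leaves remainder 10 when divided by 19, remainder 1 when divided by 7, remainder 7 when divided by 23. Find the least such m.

From m ≡ 10 (mod 19) write m = 10 + 19t. Substituting into m ≡ 1 (mod 7) gives 19t ≡ 5 (mod 7), and since 5⁻¹ ≡ 3 (mod 7), t ≡ 1. Hence m ≡ 10 + 19·1 = 29 (mod 133).
From m ≡ 29 (mod 133) write m = 29 + 133t. Substituting into m ≡ 7 (mod 23) gives 133t ≡ 1 (mod 23), and since 18⁻¹ ≡ 9 (mod 23), t ≡ 9. Hence m ≡ 29 + 133·9 = 1226 (mod 3059).

1226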